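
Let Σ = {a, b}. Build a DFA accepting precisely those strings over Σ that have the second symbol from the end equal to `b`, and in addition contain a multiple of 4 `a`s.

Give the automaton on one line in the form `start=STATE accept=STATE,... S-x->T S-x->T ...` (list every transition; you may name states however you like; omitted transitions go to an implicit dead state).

Handle the two conditions separately and then intersect. The first has 7 states tracking the last 2 symbols read; the second has 4 states tracking the count of `a`s modulo 4. A product state is a pair (one from each), accepting exactly when both do. Equivalent product states are then merged.
With 8 states:
        a   b  
>  S0   S1  S2 
   S1   S3  S1 
   S2   S1  S4 
   S3   S5  S3 
 * S4   S1  S4 
   S5   S0  S6 
   S6   S7  S6 
 * S7   S1  S2 
(> = start, * = accepting)

start=S0 accept=S4,S7 S0-a->S1 S0-b->S2 S1-a->S3 S1-b->S1 S2-a->S1 S2-b->S4 S3-a->S5 S3-b->S3 S4-a->S1 S4-b->S4 S5-a->S0 S5-b->S6 S6-a->S7 S6-b->S6 S7-a->S1 S7-b->S2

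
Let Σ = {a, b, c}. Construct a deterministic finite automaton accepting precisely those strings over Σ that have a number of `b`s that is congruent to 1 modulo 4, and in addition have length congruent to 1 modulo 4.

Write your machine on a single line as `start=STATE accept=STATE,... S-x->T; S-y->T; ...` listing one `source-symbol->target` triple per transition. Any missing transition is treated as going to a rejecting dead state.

Build one automaton per condition and run them in lockstep. One (4 states) tracks the count of `b`s modulo 4; the other (4 states) tracks the input length modulo 4. Each combined state is a pair, one component from each; accept when both components accept.
          a    b    c  
>  s0     s1   s2   s1 
   s1     s3   s4   s3 
 * s2     s4   s5   s4 
   s3     s6   s7   s6 
   s4     s7   s8   s7 
   s5     s8   s9   s8 
   s6     s0  s10   s0 
   s7    s10  s11  s10 
   s8    s11  s12  s11 
   s9    s12   s0  s12 
   s10    s2  s13   s2 
   s11   s13  s14  s13 
   s12   s14   s1  s14 
   s13    s5  s15   s5 
   s14   s15   s3  s15 
   s15    s9   s6   s9 
(> = start, * = accepting)

start=s0; accept=s2; s0-a->s1; s0-b->s2; s0-c->s1; s1-a->s3; s1-b->s4; s1-c->s3; s2-a->s4; s2-b->s5; s2-c->s4; s3-a->s6; s3-b->s7; s3-c->s6; s4-a->s7; s4-b->s8; s4-c->s7; s5-a->s8; s5-b->s9; s5-c->s8; s6-a->s0; s6-b->s10; s6-c->s0; s7-a->s10; s7-b->s11; s7-c->s10; s8-a->s11; s8-b->s12; s8-c->s11; s9-a->s12; s9-b->s0; s9-c->s12; s10-a->s2; s10-b->s13; s10-c->s2; s11-a->s13; s11-b->s14; s11-c->s13; s12-a->s14; s12-b->s1; s12-c->s14; s13-a->s5; s13-b->s15; s13-c->s5; s14-a->s15; s14-b->s3; s14-c->s15; s15-a->s9; s15-b->s6; s15-c->s9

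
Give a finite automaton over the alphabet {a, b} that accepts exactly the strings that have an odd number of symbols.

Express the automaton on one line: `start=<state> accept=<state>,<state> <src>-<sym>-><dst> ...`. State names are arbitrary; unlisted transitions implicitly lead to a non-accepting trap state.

start=S0 accept=S1 S0-a->S1 S0-b->S1 S1-a->S0 S1-b->S0

Only the length mod 2 matters, so use a 2-cycle: from any state, every input symbol moves to the next state, wrapping S1 back to S0. Mark S1 accepting.
With 2 states:
        a   b  
>  S0   S1  S1 
 * S1   S0  S0 
(> = start, * = accepting)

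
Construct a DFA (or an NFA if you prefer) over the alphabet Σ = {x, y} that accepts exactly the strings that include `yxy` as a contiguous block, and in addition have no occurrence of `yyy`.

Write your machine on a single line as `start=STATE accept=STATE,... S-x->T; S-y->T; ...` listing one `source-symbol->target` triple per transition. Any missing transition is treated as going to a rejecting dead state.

Run two small machines in parallel and take their product. One (4 states) tracks whether and how much of `yxy` has been seen; the other (4 states) tracks partial matches of the forbidden pattern `yyy`. Each combined state is a pair, one component from each; accept when both components accept.
11 states suffice.
          x    y  
>  q0     q0   q1 
   q1     q2   q3 
   q2     q0   q4 
   q3     q2   q5 
 * q4     q6   q7 
   q5     q8   q5 
 * q6     q6   q4 
 * q7     q6   q9 
   q8    q10   q9 
   q9     q9   q9 
   q10   q10   q5 
(> = start, * = accepting)

start=q0; accept=q4,q6,q7; q0-x->q0; q0-y->q1; q1-x->q2; q1-y->q3; q2-x->q0; q2-y->q4; q3-x->q2; q3-y->q5; q4-x->q6; q4-y->q7; q5-x->q8; q5-y->q5; q6-x->q6; q6-y->q4; q7-x->q6; q7-y->q9; q8-x->q10; q8-y->q9; q9-x->q9; q9-y->q9; q10-x->q10; q10-y->q5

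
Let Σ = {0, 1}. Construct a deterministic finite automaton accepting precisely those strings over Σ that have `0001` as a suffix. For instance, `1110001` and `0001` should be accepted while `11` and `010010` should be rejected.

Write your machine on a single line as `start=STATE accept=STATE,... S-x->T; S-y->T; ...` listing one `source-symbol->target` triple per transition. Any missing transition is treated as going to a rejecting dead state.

start=S0; accept=S4; S0-0->S1; S0-1->S0; S1-0->S2; S1-1->S0; S2-0->S3; S2-1->S0; S3-0->S3; S3-1->S4; S4-0->S1; S4-1->S0

Remember how much of `0001` the current input suffix matches. State S0 means no match yet; S1 means the last symbol is `0`; S2 means the last 2 symbols are `00`; S3 means the last 3 symbols are `000`; S4 means the last 4 symbols are `0001`. Only S4 accepts. On a mismatch, fall back to the longest proper suffix that is still a prefix of `0001`.
With 5 states:
        0   1  
>  S0   S1  S0 
   S1   S2  S0 
   S2   S3  S0 
   S3   S3  S4 
 * S4   S1  S0 
(> = start, * = accepting)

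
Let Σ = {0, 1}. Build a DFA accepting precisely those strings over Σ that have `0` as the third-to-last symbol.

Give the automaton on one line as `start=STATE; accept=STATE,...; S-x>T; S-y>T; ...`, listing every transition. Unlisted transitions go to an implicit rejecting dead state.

start=S0; accept=S7,S8,S9,S10; S0-0>S1; S0-1>S2; S1-0>S3; S1-1>S4; S2-0>S5; S2-1>S6; S3-0>S7; S3-1>S8; S4-0>S9; S4-1>S10; S5-0>S11; S5-1>S12; S6-0>S13; S6-1>S14; S7-0>S7; S7-1>S8; S8-0>S9; S8-1>S10; S9-0>S11; S9-1>S12; S10-0>S13; S10-1>S14; S11-0>S7; S11-1>S8; S12-0>S9; S12-1>S10; S13-0>S11; S13-1>S12; S14-0>S13; S14-1>S14

Because acceptance depends on a position counted from the end, the machine has to buffer the most recent 3 symbols. Make each state the string of the last up-to-3 symbols read; on input `x` shift the window left and append `x`. Accept when the buffered window has length 3 and begins with `0`.
A 15-state machine:
          0    1  
>  S0     S1   S2 
   S1     S3   S4 
   S2     S5   S6 
   S3     S7   S8 
   S4     S9  S10 
   S5    S11  S12 
   S6    S13  S14 
 * S7     S7   S8 
 * S8     S9  S10 
 * S9    S11  S12 
 * S10   S13  S14 
   S11    S7   S8 
   S12    S9  S10 
   S13   S11  S12 
   S14   S13  S14 
(> = start, * = accepting)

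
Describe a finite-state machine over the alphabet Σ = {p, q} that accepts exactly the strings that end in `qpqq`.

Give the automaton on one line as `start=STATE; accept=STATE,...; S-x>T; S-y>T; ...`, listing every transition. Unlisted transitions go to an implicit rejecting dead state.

Remember how much of `qpqq` the current input suffix matches. State S0 means no match yet; S1 means the last symbol is `q`; S2 means the last 2 symbols are `qp`; S3 means the last 3 symbols are `qpq`; S4 means the last 4 symbols are `qpqq`. Only S4 accepts. On a mismatch, fall back to the longest proper suffix that is still a prefix of `qpqq`.
        p   q  
>  S0   S0  S1 
   S1   S2  S1 
   S2   S0  S3 
   S3   S2  S4 
 * S4   S2  S1 
(> = start, * = accepting)

start=S0; accept=S4; S0-p>S0; S0-q>S1; S1-p>S2; S1-q>S1; S2-p>S0; S2-q>S3; S3-p>S2; S3-q>S4; S4-p>S2; S4-q>S1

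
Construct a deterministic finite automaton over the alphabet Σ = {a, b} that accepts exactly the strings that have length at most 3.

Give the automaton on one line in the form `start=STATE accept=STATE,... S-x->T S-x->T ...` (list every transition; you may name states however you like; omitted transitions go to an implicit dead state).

Count input length up to 4: every symbol moves from S0 toward S4, which means 'more than 3' and absorbs. Accept from {S0, S1, S2, S3}.
        a   b  
>* S0   S1  S1 
 * S1   S2  S2 
 * S2   S3  S3 
 * S3   S4  S4 
   S4   S4  S4 
(> = start, * = accepting)

start=S0 accept=S0,S1,S2,S3 S0-a->S1 S0-b->S1 S1-a->S2 S1-b->S2 S2-a->S3 S2-b->S3 S3-a->S4 S3-b->S4 S4-a->S4 S4-b->S4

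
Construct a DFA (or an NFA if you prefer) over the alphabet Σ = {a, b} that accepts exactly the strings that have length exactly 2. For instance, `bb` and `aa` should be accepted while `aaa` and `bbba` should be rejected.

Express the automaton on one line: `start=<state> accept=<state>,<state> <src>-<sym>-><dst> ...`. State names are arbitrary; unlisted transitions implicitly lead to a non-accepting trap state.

start=S0 accept=S2 S0-a->S1 S0-b->S1 S1-a->S2 S1-b->S2 S2-a->S3 S2-b->S3 S3-a->S3 S3-b->S3

Count input length up to 3: every symbol moves from S0 toward S3, which means 'more than 2' and absorbs. Accept from {S2}.
With 4 states:
        a   b  
>  S0   S1  S1 
   S1   S2  S2 
 * S2   S3  S3 
   S3   S3  S3 
(> = start, * = accepting)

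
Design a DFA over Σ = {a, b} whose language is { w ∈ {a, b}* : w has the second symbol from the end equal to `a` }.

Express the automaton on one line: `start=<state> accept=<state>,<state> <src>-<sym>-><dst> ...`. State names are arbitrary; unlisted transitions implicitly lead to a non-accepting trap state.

A DFA must remember the last 2 symbols (since which symbol is second-to-last isn't known until the input ends). Use one state per possible window of the last ≤2 symbols; accept from those whose window starts with `a`.
With 7 states:
        a   b  
>  q0   q1  q2 
   q1   q3  q4 
   q2   q5  q6 
 * q3   q3  q4 
 * q4   q5  q6 
   q5   q3  q4 
   q6   q5  q6 
(> = start, * = accepting)

start=q0 accept=q3,q4 q0-a->q1 q0-b->q2 q1-a->q3 q1-b->q4 q2-a->q5 q2-b->q6 q3-a->q3 q3-b->q4 q4-a->q5 q4-b->q6 q5-a->q3 q5-b->q4 q6-a->q5 q6-b->q6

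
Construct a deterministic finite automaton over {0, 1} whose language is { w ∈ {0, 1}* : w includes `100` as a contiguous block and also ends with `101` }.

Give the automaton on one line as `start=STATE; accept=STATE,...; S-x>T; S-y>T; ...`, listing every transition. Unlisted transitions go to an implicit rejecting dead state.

start=A; accept=H; A-0>A; A-1>B; B-0>C; B-1>B; C-0>D; C-1>E; D-0>D; D-1>F; E-0>C; E-1>B; F-0>G; F-1>F; G-0>D; G-1>H; H-0>G; H-1>F

Run two small machines in parallel and take their product. The first has 4 states tracking whether and how much of `100` has been seen; the second has 4 states tracking how much of the suffix `101` has currently been matched. A product state is a pair (one from each), accepting exactly when both do.
       0  1 
>  A   A  B 
   B   C  B 
   C   D  E 
   D   D  F 
   E   C  B 
   F   G  F 
   G   D  H 
 * H   G  F 
(> = start, * = accepting)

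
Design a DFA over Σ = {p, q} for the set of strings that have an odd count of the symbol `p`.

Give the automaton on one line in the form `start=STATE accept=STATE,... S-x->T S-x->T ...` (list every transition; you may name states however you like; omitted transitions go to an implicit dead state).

Keep the running count of `p`s modulo 2: each `p` advances along the cycle A → B → A while other symbols loop. Accept at B.
2 states suffice.
       p  q 
>  A   B  A 
 * B   A  B 
(> = start, * = accepting)

start=A accept=B A-p->B A-q->A B-p->A B-q->B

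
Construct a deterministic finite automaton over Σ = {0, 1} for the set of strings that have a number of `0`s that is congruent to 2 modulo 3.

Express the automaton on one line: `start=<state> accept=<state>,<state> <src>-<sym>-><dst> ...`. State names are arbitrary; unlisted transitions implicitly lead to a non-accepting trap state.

start=q0 accept=q2 q0-0->q1 q0-1->q0 q1-0->q2 q1-1->q1 q2-0->q0 q2-1->q2

Keep the running count of `0`s modulo 3: each `0` advances along the cycle q0 → q1 → q2 → q0 while other symbols loop. Accept at q2.
With 3 states:
        0   1  
>  q0   q1  q0 
   q1   q2  q1 
 * q2   q0  q2 
(> = start, * = accepting)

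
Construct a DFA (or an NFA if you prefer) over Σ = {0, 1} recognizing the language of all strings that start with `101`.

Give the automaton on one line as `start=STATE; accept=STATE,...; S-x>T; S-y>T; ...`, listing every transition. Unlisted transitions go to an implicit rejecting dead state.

start=q0; accept=q3; q0-0>q4; q0-1>q1; q1-0>q2; q1-1>q4; q2-0>q4; q2-1>q3; q3-0>q3; q3-1>q3; q4-0>q4; q4-1>q4

Walk along `101` while the input agrees: from q0 take `1` to q1, and so on. Any deviation drops to the rejecting sink q4. Once q3 is reached the prefix is confirmed and every continuation is accepted.
A 5-state machine:
        0   1  
>  q0   q4  q1 
   q1   q2  q4 
   q2   q4  q3 
 * q3   q3  q3 
   q4   q4  q4 
(> = start, * = accepting)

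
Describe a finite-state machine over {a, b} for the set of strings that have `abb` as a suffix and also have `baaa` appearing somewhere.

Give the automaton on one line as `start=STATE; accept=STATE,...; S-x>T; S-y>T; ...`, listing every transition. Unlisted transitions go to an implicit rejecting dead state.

start=s0; accept=s9; s0-a>s1; s0-b>s2; s1-a>s1; s1-b>s3; s2-a>s4; s2-b>s2; s3-a>s4; s3-b>s5; s4-a>s6; s4-b>s3; s5-a>s4; s5-b>s2; s6-a>s7; s6-b>s3; s7-a>s7; s7-b>s8; s8-a>s7; s8-b>s9; s9-a>s7; s9-b>s10; s10-a>s7; s10-b>s10

Build one automaton per condition and run them in lockstep. The first has 4 states tracking how much of the suffix `abb` has currently been matched; the second has 5 states tracking whether and how much of `baaa` has been seen. A product state is a pair (one from each), accepting exactly when both do.
          a    b  
>  s0     s1   s2 
   s1     s1   s3 
   s2     s4   s2 
   s3     s4   s5 
   s4     s6   s3 
   s5     s4   s2 
   s6     s7   s3 
   s7     s7   s8 
   s8     s7   s9 
 * s9     s7  s10 
   s10    s7  s10 
(> = start, * = accepting)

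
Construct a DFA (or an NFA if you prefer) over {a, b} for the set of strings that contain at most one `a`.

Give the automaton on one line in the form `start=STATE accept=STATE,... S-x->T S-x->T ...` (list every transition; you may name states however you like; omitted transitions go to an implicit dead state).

start=S0 accept=S0,S1 S0-a->S1 S0-b->S0 S1-a->S2 S1-b->S1 S2-a->S2 S2-b->S2

Only the number of `a`s matters, and only up to 2. Make a chain S0 → S1 → S2 advanced by each `a` (with S2 absorbing); every other symbol self-loops. The accepting set is {S0, S1}.
With 3 states:
        a   b  
>* S0   S1  S0 
 * S1   S2  S1 
   S2   S2  S2 
(> = start, * = accepting)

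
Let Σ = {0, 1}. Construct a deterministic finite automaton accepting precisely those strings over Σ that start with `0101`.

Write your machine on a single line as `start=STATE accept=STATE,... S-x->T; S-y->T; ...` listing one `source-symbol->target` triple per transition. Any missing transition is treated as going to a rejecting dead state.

Check the first 4 symbols one by one: S0 through S3 record how many have matched `0101` so far; any wrong symbol goes to the dead state S5. After all 4 match we enter the accepting sink S4.
With 6 states:
        0   1  
>  S0   S1  S5 
   S1   S5  S2 
   S2   S3  S5 
   S3   S5  S4 
 * S4   S4  S4 
   S5   S5  S5 
(> = start, * = accepting)

start=S0; accept=S4; S0-0->S1; S0-1->S5; S1-0->S5; S1-1->S2; S2-0->S3; S2-1->S5; S3-0->S5; S3-1->S4; S4-0->S4; S4-1->S4; S5-0->S5; S5-1->S5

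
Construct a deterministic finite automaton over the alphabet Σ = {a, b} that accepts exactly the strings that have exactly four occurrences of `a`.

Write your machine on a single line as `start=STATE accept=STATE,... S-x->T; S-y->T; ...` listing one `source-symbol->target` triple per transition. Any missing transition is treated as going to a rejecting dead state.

Count `a`s, saturating at 5: states q0 through q4 mean 0 through 4 `a`s seen; q5 means more than 4. Each `a` increments (capped at q5); other symbols loop. Accept from {q4}.
A 6-state machine:
        a   b  
>  q0   q1  q0 
   q1   q2  q1 
   q2   q3  q2 
   q3   q4  q3 
 * q4   q5  q4 
   q5   q5  q5 
(> = start, * = accepting)

start=q0; accept=q4; q0-a->q1; q0-b->q0; q1-a->q2; q1-b->q1; q2-a->q3; q2-b->q2; q3-a->q4; q3-b->q3; q4-a->q5; q4-b->q4; q5-a->q5; q5-b->q5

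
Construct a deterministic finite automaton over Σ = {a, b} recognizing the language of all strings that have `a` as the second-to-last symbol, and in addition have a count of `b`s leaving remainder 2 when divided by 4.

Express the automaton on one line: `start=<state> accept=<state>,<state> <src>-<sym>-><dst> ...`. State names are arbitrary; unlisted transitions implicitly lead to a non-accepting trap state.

start=s0 accept=s4,s7 s0-a->s0 s0-b->s1 s1-a->s2 s1-b->s3 s2-a->s2 s2-b->s4 s3-a->s5 s3-b->s6 s4-a->s5 s4-b->s6 s5-a->s7 s5-b->s6 s6-a->s6 s6-b->s0 s7-a->s7 s7-b->s6

Handle the two conditions separately and then intersect. One (7 states) tracks the last 2 symbols read; the other (4 states) tracks the count of `b`s modulo 4. Each combined state is a pair, one component from each; accept when both components accept. Minimizing collapses redundant product states.
8 states suffice.
        a   b  
>  s0   s0  s1 
   s1   s2  s3 
   s2   s2  s4 
   s3   s5  s6 
 * s4   s5  s6 
   s5   s7  s6 
   s6   s6  s0 
 * s7   s7  s6 
(> = start, * = accepting)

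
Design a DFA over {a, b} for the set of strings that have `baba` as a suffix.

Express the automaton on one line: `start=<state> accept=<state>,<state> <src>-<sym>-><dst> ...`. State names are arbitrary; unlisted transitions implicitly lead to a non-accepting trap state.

Let each state record the length of the longest suffix of the input read so far that is also a prefix of `baba`. q1 means the last symbol is `b`; q2 means the last 2 symbols are `ba`; q3 means the last 3 symbols are `bab`; q4 means the last 4 symbols are `baba`. Accept only at q4, where the string currently ends in `baba`.
With 5 states:
        a   b  
>  q0   q0  q1 
   q1   q2  q1 
   q2   q0  q3 
   q3   q4  q1 
 * q4   q0  q3 
(> = start, * = accepting)

start=q0 accept=q4 q0-a->q0 q0-b->q1 q1-a->q2 q1-b->q1 q2-a->q0 q2-b->q3 q3-a->q4 q3-b->q1 q4-a->q0 q4-b->q3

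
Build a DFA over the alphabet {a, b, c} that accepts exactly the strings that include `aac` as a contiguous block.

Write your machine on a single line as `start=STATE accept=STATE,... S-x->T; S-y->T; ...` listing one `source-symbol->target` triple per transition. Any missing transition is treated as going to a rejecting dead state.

States q0..q2 record the length of the longest prefix of `aac` that matches the current input suffix. Reaching q3 means `aac` has been seen, and we stay there forever. Accept from q3.
A 4-state machine:
        a   b   c  
>  q0   q1  q0  q0 
   q1   q2  q0  q0 
   q2   q2  q0  q3 
 * q3   q3  q3  q3 
(> = start, * = accepting)

start=q0; accept=q3; q0-a->q1; q0-b->q0; q0-c->q0; q1-a->q2; q1-b->q0; q1-c->q0; q2-a->q2; q2-b->q0; q2-c->q3; q3-a->q3; q3-b->q3; q3-c->q3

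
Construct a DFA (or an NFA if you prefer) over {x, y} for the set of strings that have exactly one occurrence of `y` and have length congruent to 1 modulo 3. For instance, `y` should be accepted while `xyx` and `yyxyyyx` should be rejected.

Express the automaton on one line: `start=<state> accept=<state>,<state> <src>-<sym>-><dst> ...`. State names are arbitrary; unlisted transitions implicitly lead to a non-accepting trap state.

Run two small machines in parallel and take their product. The first has 3 states tracking the count of `y`s, saturating at 2; the second has 3 states tracking the input length modulo 3. A product state is a pair (one from each), accepting exactly when both do.
With 9 states:
        x   y  
>  s0   s1  s2 
   s1   s3  s4 
 * s2   s4  s5 
   s3   s0  s6 
   s4   s6  s7 
   s5   s7  s7 
   s6   s2  s8 
   s7   s8  s8 
   s8   s5  s5 
(> = start, * = accepting)

start=s0 accept=s2 s0-x->s1 s0-y->s2 s1-x->s3 s1-y->s4 s2-x->s4 s2-y->s5 s3-x->s0 s3-y->s6 s4-x->s6 s4-y->s7 s5-x->s7 s5-y->s7 s6-x->s2 s6-y->s8 s7-x->s8 s7-y->s8 s8-x->s5 s8-y->s5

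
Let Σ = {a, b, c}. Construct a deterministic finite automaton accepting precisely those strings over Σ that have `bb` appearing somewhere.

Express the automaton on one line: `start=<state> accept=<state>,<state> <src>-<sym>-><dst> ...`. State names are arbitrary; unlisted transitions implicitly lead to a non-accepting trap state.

start=s0 accept=s2 s0-a->s0 s0-b->s1 s0-c->s0 s1-a->s0 s1-b->s2 s1-c->s0 s2-a->s2 s2-b->s2 s2-c->s2

Track how much of `bb` has been matched so far: state s0 is no progress, s2 is the absorbing accept state reached once `bb` has occurred. Intermediate states record partial matches; on a mismatch, fall back to the longest reusable overlap.
3 states suffice.
        a   b   c  
>  s0   s0  s1  s0 
   s1   s0  s2  s0 
 * s2   s2  s2  s2 
(> = start, * = accepting)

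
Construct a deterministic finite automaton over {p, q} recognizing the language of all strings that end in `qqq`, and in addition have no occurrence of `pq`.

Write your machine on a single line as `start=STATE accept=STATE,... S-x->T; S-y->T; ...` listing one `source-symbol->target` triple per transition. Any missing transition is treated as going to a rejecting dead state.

start=s0; accept=s4; s0-p->s1; s0-q->s2; s1-p->s1; s1-q->s1; s2-p->s1; s2-q->s3; s3-p->s1; s3-q->s4; s4-p->s1; s4-q->s4

Handle the two conditions separately and then intersect. One (4 states) tracks how much of the suffix `qqq` has currently been matched; the other (3 states) tracks partial matches of the forbidden pattern `pq`. Each combined state is a pair, one component from each; accept when both components accept. After merging equivalent states the machine shrinks.
With 5 states:
        p   q  
>  s0   s1  s2 
   s1   s1  s1 
   s2   s1  s3 
   s3   s1  s4 
 * s4   s1  s4 
(> = start, * = accepting)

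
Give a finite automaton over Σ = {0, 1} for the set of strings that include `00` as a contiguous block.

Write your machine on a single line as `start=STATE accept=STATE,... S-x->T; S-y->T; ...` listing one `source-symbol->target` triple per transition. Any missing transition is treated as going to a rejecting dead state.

start=A; accept=C; A-0->B; A-1->A; B-0->C; B-1->A; C-0->C; C-1->C

States A..B record the length of the longest prefix of `00` that matches the current input suffix. Reaching C means `00` has been seen, and we stay there forever. Accept from C.
       0  1 
>  A   B  A 
   B   C  A 
 * C   C  C 
(> = start, * = accepting)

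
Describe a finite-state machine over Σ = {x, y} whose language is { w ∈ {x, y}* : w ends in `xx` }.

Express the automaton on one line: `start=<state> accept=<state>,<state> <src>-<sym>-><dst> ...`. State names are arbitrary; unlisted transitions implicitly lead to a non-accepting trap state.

start=s0 accept=s2 s0-x->s1 s0-y->s0 s1-x->s2 s1-y->s0 s2-x->s2 s2-y->s0

Let each state record the length of the longest suffix of the input read so far that is also a prefix of `xx`. s1 means the last symbol is `x`; s2 means the last 2 symbols are `xx`. Accept only at s2, where the string currently ends in `xx`.
With 3 states:
        x   y  
>  s0   s1  s0 
   s1   s2  s0 
 * s2   s2  s0 
(> = start, * = accepting)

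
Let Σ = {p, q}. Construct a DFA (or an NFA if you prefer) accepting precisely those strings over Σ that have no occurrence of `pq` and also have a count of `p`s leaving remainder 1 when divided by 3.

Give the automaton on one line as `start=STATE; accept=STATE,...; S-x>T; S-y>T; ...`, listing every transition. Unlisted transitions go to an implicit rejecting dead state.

Build one automaton per condition and run them in lockstep. One (3 states) tracks partial matches of the forbidden pattern `pq`; the other (3 states) tracks the count of `p`s modulo 3. Each combined state is a pair, one component from each; accept when both components accept.
7 states suffice.
        p   q  
>  s0   s1  s0 
 * s1   s2  s3 
   s2   s4  s5 
   s3   s5  s3 
   s4   s1  s6 
   s5   s6  s5 
   s6   s3  s6 
(> = start, * = accepting)

start=s0; accept=s1; s0-p>s1; s0-q>s0; s1-p>s2; s1-q>s3; s2-p>s4; s2-q>s5; s3-p>s5; s3-q>s3; s4-p>s1; s4-q>s6; s5-p>s6; s5-q>s5; s6-p>s3; s6-q>s6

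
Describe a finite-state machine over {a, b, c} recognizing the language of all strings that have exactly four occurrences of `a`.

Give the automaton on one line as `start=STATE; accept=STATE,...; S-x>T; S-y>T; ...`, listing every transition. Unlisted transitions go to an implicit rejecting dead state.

start=s0; accept=s4; s0-a>s1; s0-b>s0; s0-c>s0; s1-a>s2; s1-b>s1; s1-c>s1; s2-a>s3; s2-b>s2; s2-c>s2; s3-a>s4; s3-b>s3; s3-c>s3; s4-a>s5; s4-b>s4; s4-c>s4; s5-a>s5; s5-b>s5; s5-c>s5

Count `a`s, saturating at 5: states s0 through s4 mean 0 through 4 `a`s seen; s5 means more than 4. Each `a` increments (capped at s5); other symbols loop. Accept from {s4}.
6 states suffice.
        a   b   c  
>  s0   s1  s0  s0 
   s1   s2  s1  s1 
   s2   s3  s2  s2 
   s3   s4  s3  s3 
 * s4   s5  s4  s4 
   s5   s5  s5  s5 
(> = start, * = accepting)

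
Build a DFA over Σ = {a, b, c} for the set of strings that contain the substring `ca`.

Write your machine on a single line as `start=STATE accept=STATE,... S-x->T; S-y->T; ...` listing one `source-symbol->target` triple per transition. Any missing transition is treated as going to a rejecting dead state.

Track how much of `ca` has been matched so far: state q0 is no progress, q2 is the absorbing accept state reached once `ca` has occurred. Intermediate states record partial matches; on a mismatch, fall back to the longest reusable overlap.
A 3-state machine:
        a   b   c  
>  q0   q0  q0  q1 
   q1   q2  q0  q1 
 * q2   q2  q2  q2 
(> = start, * = accepting)

start=q0; accept=q2; q0-a->q0; q0-b->q0; q0-c->q1; q1-a->q2; q1-b->q0; q1-c->q1; q2-a->q2; q2-b->q2; q2-c->q2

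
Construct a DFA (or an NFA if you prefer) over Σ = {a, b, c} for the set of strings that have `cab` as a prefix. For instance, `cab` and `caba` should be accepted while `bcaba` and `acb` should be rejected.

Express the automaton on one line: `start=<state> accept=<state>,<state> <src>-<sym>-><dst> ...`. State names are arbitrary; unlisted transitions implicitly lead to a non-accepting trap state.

Check the first 3 symbols one by one: S0 through S2 record how many have matched `cab` so far; any wrong symbol goes to the dead state S4. After all 3 match we enter the accepting sink S3.
5 states suffice.
        a   b   c  
>  S0   S4  S4  S1 
   S1   S2  S4  S4 
   S2   S4  S3  S4 
 * S3   S3  S3  S3 
   S4   S4  S4  S4 
(> = start, * = accepting)

start=S0 accept=S3 S0-a->S4 S0-b->S4 S0-c->S1 S1-a->S2 S1-b->S4 S1-c->S4 S2-a->S4 S2-b->S3 S2-c->S4 S3-a->S3 S3-b->S3 S3-c->S3 S4-a->S4 S4-b->S4 S4-c->S4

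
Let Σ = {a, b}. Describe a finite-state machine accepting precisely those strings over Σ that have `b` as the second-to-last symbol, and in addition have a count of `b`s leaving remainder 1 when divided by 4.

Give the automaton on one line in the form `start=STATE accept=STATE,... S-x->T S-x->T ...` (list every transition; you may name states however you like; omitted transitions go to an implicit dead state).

Run two small machines in parallel and take their product. The first has 7 states tracking the last 2 symbols read; the second has 4 states tracking the count of `b`s modulo 4. A product state is a pair (one from each), accepting exactly when both do. After merging equivalent states the machine shrinks.
An 8-state machine:
        a   b  
>  q0   q0  q1 
   q1   q2  q3 
 * q2   q4  q3 
   q3   q3  q5 
   q4   q4  q3 
   q5   q5  q6 
   q6   q0  q7 
 * q7   q2  q3 
(> = start, * = accepting)

start=q0 accept=q2,q7 q0-a->q0 q0-b->q1 q1-a->q2 q1-b->q3 q2-a->q4 q2-b->q3 q3-a->q3 q3-b->q5 q4-a->q4 q4-b->q3 q5-a->q5 q5-b->q6 q6-a->q0 q6-b->q7 q7-a->q2 q7-b->q3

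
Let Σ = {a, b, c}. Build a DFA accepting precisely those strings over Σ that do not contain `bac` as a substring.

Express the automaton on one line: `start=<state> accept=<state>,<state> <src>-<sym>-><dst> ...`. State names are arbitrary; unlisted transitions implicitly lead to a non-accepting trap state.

Track partial matches of the forbidden pattern `bac`. State q3 is a dead state reached once `bac` has occurred; every other state accepts. q0 means no part of `bac` is currently matched.
        a   b   c  
>* q0   q0  q1  q0 
 * q1   q2  q1  q0 
 * q2   q0  q1  q3 
   q3   q3  q3  q3 
(> = start, * = accepting)

start=q0 accept=q0,q1,q2 q0-a->q0 q0-b->q1 q0-c->q0 q1-a->q2 q1-b->q1 q1-c->q0 q2-a->q0 q2-b->q1 q2-c->q3 q3-a->q3 q3-b->q3 q3-c->q3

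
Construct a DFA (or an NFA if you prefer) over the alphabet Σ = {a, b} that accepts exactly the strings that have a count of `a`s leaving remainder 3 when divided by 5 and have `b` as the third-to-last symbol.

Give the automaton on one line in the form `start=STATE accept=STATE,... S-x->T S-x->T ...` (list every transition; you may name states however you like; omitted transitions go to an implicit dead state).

Handle the two conditions separately and then intersect. The first has 5 states tracking the count of `a`s modulo 5; the second has 15 states tracking the last 3 symbols read. A product state is a pair (one from each), accepting exactly when both do. Equivalent product states are then merged.
A 16-state machine:
          a    b  
>  s0     s1   s0 
   s1     s2   s3 
   s2     s4   s5 
   s3     s6   s3 
   s4     s7   s8 
   s5     s9  s10 
   s6    s11   s5 
   s7     s0   s7 
   s8     s7  s12 
   s9     s7  s13 
   s10   s14  s10 
 * s11    s7   s8 
   s12    s7  s15 
 * s13    s7  s12 
 * s14    s7  s13 
 * s15    s7  s15 
(> = start, * = accepting)

start=s0 accept=s11,s13,s14,s15 s0-a->s1 s0-b->s0 s1-a->s2 s1-b->s3 s2-a->s4 s2-b->s5 s3-a->s6 s3-b->s3 s4-a->s7 s4-b->s8 s5-a->s9 s5-b->s10 s6-a->s11 s6-b->s5 s7-a->s0 s7-b->s7 s8-a->s7 s8-b->s12 s9-a->s7 s9-b->s13 s10-a->s14 s10-b->s10 s11-a->s7 s11-b->s8 s12-a->s7 s12-b->s15 s13-a->s7 s13-b->s12 s14-a->s7 s14-b->s13 s15-a->s7 s15-b->s15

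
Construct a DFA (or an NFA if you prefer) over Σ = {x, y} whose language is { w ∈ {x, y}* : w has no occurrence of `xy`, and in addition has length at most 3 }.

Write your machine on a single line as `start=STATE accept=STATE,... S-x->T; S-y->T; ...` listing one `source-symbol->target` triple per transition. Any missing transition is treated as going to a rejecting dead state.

start=q0; accept=q0,q1,q2,q3,q5,q6; q0-x->q1; q0-y->q2; q1-x->q3; q1-y->q4; q2-x->q3; q2-y->q5; q3-x->q6; q3-y->q4; q4-x->q4; q4-y->q4; q5-x->q6; q5-y->q6; q6-x->q4; q6-y->q4

Run two small machines in parallel and take their product. One (3 states) tracks partial matches of the forbidden pattern `xy`; the other (5 states) tracks the input length, saturating at 4. Each combined state is a pair, one component from each; accept when both components accept. After merging equivalent states the machine shrinks.
7 states suffice.
        x   y  
>* q0   q1  q2 
 * q1   q3  q4 
 * q2   q3  q5 
 * q3   q6  q4 
   q4   q4  q4 
 * q5   q6  q6 
 * q6   q4  q4 
(> = start, * = accepting)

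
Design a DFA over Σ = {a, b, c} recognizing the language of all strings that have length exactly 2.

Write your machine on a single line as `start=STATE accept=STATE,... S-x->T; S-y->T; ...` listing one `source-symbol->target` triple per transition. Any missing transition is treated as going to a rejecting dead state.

We only need to distinguish lengths 0, 1, …, 2, and '>2'. Chain q0 → q1 → q2 → q3 on every symbol, with q3 looping. Accepting states: {q2}.
4 states suffice.
        a   b   c  
>  q0   q1  q1  q1 
   q1   q2  q2  q2 
 * q2   q3  q3  q3 
   q3   q3  q3  q3 
(> = start, * = accepting)

start=q0; accept=q2; q0-a->q1; q0-b->q1; q0-c->q1; q1-a->q2; q1-b->q2; q1-c->q2; q2-a->q3; q2-b->q3; q2-c->q3; q3-a->q3; q3-b->q3; q3-c->q3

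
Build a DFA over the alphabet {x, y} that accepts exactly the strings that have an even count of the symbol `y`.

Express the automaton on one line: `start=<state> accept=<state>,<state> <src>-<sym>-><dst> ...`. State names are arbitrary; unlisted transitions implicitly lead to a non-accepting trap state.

start=s0 accept=s0 s0-x->s0 s0-y->s1 s1-x->s1 s1-y->s0

Keep the running count of `y`s modulo 2: each `y` advances along the cycle s0 → s1 → s0 while other symbols loop. Accept at s0.
        x   y  
>* s0   s0  s1 
   s1   s1  s0 
(> = start, * = accepting)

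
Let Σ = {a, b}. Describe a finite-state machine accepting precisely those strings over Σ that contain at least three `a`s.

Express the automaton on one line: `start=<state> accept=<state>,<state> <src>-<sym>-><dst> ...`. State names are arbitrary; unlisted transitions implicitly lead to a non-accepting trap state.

Only the number of `a`s matters, and only up to 4. Make a chain q0 → q1 → q2 → q3 → q4 advanced by each `a` (with q4 absorbing); every other symbol self-loops. The accepting set is {q3, q4}.
        a   b  
>  q0   q1  q0 
   q1   q2  q1 
   q2   q3  q2 
 * q3   q4  q3 
 * q4   q4  q4 
(> = start, * = accepting)

start=q0 accept=q3,q4 q0-a->q1 q0-b->q0 q1-a->q2 q1-b->q1 q2-a->q3 q2-b->q2 q3-a->q4 q3-b->q3 q4-a->q4 q4-b->q4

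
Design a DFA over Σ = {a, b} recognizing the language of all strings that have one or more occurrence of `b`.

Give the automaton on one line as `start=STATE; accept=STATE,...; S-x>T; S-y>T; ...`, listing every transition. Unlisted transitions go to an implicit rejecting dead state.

Count `b`s, saturating at 2: state q0 means no `b` yet, q1 means one `b` seen, q2 means more than one. Each `b` increments (capped at q2); other symbols loop. Accept from {q1, q2}.
A 3-state machine:
        a   b  
>  q0   q0  q1 
 * q1   q1  q2 
 * q2   q2  q2 
(> = start, * = accepting)

start=q0; accept=q1,q2; q0-a>q0; q0-b>q1; q1-a>q1; q1-b>q2; q2-a>q2; q2-b>q2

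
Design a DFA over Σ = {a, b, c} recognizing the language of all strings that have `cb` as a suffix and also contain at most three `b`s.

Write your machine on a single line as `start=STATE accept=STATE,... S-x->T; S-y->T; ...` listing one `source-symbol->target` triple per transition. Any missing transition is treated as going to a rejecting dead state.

Handle the two conditions separately and then intersect. The first has 3 states tracking how much of the suffix `cb` has currently been matched; the second has 5 states tracking the count of `b`s, saturating at 4. A product state is a pair (one from each), accepting exactly when both do. Minimizing collapses redundant product states.
        a   b   c  
>  q0   q0  q1  q2 
   q1   q1  q3  q4 
   q2   q0  q5  q2 
   q3   q3  q6  q7 
   q4   q1  q8  q4 
 * q5   q1  q3  q4 
   q6   q6  q6  q6 
   q7   q3  q9  q7 
 * q8   q3  q6  q7 
 * q9   q6  q6  q6 
(> = start, * = accepting)

start=q0; accept=q5,q8,q9; q0-a->q0; q0-b->q1; q0-c->q2; q1-a->q1; q1-b->q3; q1-c->q4; q2-a->q0; q2-b->q5; q2-c->q2; q3-a->q3; q3-b->q6; q3-c->q7; q4-a->q1; q4-b->q8; q4-c->q4; q5-a->q1; q5-b->q3; q5-c->q4; q6-a->q6; q6-b->q6; q6-c->q6; q7-a->q3; q7-b->q9; q7-c->q7; q8-a->q3; q8-b->q6; q8-c->q7; q9-a->q6; q9-b->q6; q9-c->q6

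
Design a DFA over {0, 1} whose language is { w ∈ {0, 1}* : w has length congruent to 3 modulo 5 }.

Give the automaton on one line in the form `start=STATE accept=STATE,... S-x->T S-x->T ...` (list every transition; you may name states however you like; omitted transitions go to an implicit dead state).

Count input length modulo 5: every symbol advances one step around the cycle q0 → q1 → q2 → q3 → q4 → q0. Accept at q3.
With 5 states:
        0   1  
>  q0   q1  q1 
   q1   q2  q2 
   q2   q3  q3 
 * q3   q4  q4 
   q4   q0  q0 
(> = start, * = accepting)

start=q0 accept=q3 q0-0->q1 q0-1->q1 q1-0->q2 q1-1->q2 q2-0->q3 q2-1->q3 q3-0->q4 q3-1->q4 q4-0->q0 q4-1->q0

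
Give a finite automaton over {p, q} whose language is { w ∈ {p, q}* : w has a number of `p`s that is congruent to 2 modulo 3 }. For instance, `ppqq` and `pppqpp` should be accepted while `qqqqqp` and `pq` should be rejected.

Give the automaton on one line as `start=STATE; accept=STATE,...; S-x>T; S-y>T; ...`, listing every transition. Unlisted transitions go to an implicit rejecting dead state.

The only thing that matters is how many `p`s have appeared, reduced mod 3. Use one state per residue: s0 for 0, …, s2 for 2. Reading `p` moves to the next residue; anything else stays put. s2 is accepting.
A 3-state machine:
        p   q  
>  s0   s1  s0 
   s1   s2  s1 
 * s2   s0  s2 
(> = start, * = accepting)

start=s0; accept=s2; s0-p>s1; s0-q>s0; s1-p>s2; s1-q>s1; s2-p>s0; s2-q>s2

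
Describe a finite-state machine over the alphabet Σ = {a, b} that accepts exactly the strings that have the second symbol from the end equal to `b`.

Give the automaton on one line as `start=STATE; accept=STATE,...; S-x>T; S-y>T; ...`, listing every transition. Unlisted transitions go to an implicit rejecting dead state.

Because acceptance depends on a position counted from the end, the machine has to buffer the most recent 2 symbols. Make each state the string of the last up-to-2 symbols read; on input `x` shift the window left and append `x`. Accept when the buffered window has length 2 and begins with `b`.
7 states suffice.
        a   b  
>  S0   S1  S2 
   S1   S3  S4 
   S2   S5  S6 
   S3   S3  S4 
   S4   S5  S6 
 * S5   S3  S4 
 * S6   S5  S6 
(> = start, * = accepting)

start=S0; accept=S5,S6; S0-a>S1; S0-b>S2; S1-a>S3; S1-b>S4; S2-a>S5; S2-b>S6; S3-a>S3; S3-b>S4; S4-a>S5; S4-b>S6; S5-a>S3; S5-b>S4; S6-a>S5; S6-b>S6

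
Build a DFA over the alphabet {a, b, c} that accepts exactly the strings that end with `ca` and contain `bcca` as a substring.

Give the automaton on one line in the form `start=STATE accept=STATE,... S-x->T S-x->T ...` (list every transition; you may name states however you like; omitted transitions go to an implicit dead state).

start=q0 accept=q4 q0-a->q0 q0-b->q1 q0-c->q0 q1-a->q0 q1-b->q1 q1-c->q2 q2-a->q0 q2-b->q1 q2-c->q3 q3-a->q4 q3-b->q1 q3-c->q0 q4-a->q5 q4-b->q5 q4-c->q6 q5-a->q5 q5-b->q5 q5-c->q6 q6-a->q4 q6-b->q5 q6-c->q6

Build one automaton per condition and run them in lockstep. The first has 3 states tracking how much of the suffix `ca` has currently been matched; the second has 5 states tracking whether and how much of `bcca` has been seen. A product state is a pair (one from each), accepting exactly when both do. After merging equivalent states the machine shrinks.
7 states suffice.
        a   b   c  
>  q0   q0  q1  q0 
   q1   q0  q1  q2 
   q2   q0  q1  q3 
   q3   q4  q1  q0 
 * q4   q5  q5  q6 
   q5   q5  q5  q6 
   q6   q4  q5  q6 
(> = start, * = accepting)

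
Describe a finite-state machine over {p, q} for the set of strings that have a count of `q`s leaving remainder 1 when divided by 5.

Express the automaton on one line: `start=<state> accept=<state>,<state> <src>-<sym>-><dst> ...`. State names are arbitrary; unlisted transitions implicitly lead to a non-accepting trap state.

The only thing that matters is how many `q`s have appeared, reduced mod 5. Use one state per residue: A for 0, …, E for 4. Reading `q` moves to the next residue; anything else stays put. B is accepting.
With 5 states:
       p  q 
>  A   A  B 
 * B   B  C 
   C   C  D 
   D   D  E 
   E   E  A 
(> = start, * = accepting)

start=A accept=B A-p->A A-q->B B-p->B B-q->C C-p->C C-q->D D-p->D D-q->E E-p->E E-q->A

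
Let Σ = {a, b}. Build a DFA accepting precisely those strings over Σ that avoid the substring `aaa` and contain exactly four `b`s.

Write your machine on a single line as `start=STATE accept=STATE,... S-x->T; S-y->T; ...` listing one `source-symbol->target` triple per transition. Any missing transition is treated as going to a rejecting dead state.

start=s0; accept=s13,s16,s19; s0-a->s1; s0-b->s2; s1-a->s3; s1-b->s2; s2-a->s4; s2-b->s5; s3-a->s6; s3-b->s2; s4-a->s7; s4-b->s5; s5-a->s8; s5-b->s9; s6-a->s6; s6-b->s10; s7-a->s10; s7-b->s5; s8-a->s11; s8-b->s9; s9-a->s12; s9-b->s13; s10-a->s10; s10-b->s14; s11-a->s14; s11-b->s9; s12-a->s15; s12-b->s13; s13-a->s16; s13-b->s17; s14-a->s14; s14-b->s18; s15-a->s18; s15-b->s13; s16-a->s19; s16-b->s17; s17-a->s20; s17-b->s17; s18-a->s18; s18-b->s21; s19-a->s21; s19-b->s17; s20-a->s22; s20-b->s17; s21-a->s21; s21-b->s23; s22-a->s23; s22-b->s17; s23-a->s23; s23-b->s23

Build one automaton per condition and run them in lockstep. The first has 4 states tracking partial matches of the forbidden pattern `aaa`; the second has 6 states tracking the count of `b`s, saturating at 5. A product state is a pair (one from each), accepting exactly when both do.
          a    b  
>  s0     s1   s2 
   s1     s3   s2 
   s2     s4   s5 
   s3     s6   s2 
   s4     s7   s5 
   s5     s8   s9 
   s6     s6  s10 
   s7    s10   s5 
   s8    s11   s9 
   s9    s12  s13 
   s10   s10  s14 
   s11   s14   s9 
   s12   s15  s13 
 * s13   s16  s17 
   s14   s14  s18 
   s15   s18  s13 
 * s16   s19  s17 
   s17   s20  s17 
   s18   s18  s21 
 * s19   s21  s17 
   s20   s22  s17 
   s21   s21  s23 
   s22   s23  s17 
   s23   s23  s23 
(> = start, * = accepting)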